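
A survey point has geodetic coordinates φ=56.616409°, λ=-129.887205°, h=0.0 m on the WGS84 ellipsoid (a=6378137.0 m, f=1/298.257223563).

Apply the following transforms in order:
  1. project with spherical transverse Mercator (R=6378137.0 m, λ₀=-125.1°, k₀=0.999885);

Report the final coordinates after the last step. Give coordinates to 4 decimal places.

E=-293060.2089 m, N=6312017.5224 m

start: φ=56.616409°, λ=-129.887205°, h=0.000 m
→ tm (R=6378137.0, λ₀=-125.1°): E=-293060.2089, N=6312017.5224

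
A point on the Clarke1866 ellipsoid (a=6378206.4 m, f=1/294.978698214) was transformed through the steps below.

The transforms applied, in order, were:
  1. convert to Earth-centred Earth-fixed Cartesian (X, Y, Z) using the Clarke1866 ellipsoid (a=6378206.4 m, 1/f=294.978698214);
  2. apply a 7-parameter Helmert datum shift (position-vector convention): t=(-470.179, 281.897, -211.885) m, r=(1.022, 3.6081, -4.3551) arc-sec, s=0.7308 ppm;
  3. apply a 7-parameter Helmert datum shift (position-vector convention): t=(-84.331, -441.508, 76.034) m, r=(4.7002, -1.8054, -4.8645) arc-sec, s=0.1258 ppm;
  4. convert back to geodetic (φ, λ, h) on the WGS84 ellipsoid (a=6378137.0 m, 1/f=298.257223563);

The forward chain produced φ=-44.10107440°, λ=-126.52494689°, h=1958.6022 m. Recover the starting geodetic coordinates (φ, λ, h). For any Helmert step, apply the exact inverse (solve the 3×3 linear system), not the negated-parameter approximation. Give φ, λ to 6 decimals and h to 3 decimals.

start: φ=-44.101074°, λ=-126.524947°, h=1958.602 m
→ ECEF (a=6378137.000, f=1/298.257223563): X=-2731291.8560, Y=-3687769.9344, Z=-4417526.4613
→ Helmert⁻¹: X=-2731158.8820, Y=-3687493.0359, Z=-4417494.0065
→ Helmert⁻¹: X=-2730531.5716, Y=-3687851.7775, Z=-4417308.3848
→ geod (Bowring, a=6378206.400): φ=-44.10422600°, λ=-126.51671000°, h=1574.7880 m

φ=-44.104226°, λ=-126.516710°, h=1574.788 m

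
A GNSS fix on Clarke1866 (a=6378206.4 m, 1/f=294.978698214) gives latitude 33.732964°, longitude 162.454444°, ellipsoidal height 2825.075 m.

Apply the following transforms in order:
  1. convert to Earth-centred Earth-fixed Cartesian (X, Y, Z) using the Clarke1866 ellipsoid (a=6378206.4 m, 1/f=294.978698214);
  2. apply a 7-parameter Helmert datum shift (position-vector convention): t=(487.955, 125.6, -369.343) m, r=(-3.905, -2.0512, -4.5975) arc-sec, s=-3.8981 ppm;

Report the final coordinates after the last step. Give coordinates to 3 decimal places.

start: φ=33.732964°, λ=162.454444°, h=2825.075 m
→ ECEF (a=6378206.400, f=1/294.978698214): X=-5065094.2630, Y=1601446.8295, Z=3523236.4774
→ Helmert 7p (PV): X=-5064585.9054, Y=1601745.7855, Z=3522772.7124

X=-5064585.905 m, Y=1601745.785 m, Z=3522772.712 m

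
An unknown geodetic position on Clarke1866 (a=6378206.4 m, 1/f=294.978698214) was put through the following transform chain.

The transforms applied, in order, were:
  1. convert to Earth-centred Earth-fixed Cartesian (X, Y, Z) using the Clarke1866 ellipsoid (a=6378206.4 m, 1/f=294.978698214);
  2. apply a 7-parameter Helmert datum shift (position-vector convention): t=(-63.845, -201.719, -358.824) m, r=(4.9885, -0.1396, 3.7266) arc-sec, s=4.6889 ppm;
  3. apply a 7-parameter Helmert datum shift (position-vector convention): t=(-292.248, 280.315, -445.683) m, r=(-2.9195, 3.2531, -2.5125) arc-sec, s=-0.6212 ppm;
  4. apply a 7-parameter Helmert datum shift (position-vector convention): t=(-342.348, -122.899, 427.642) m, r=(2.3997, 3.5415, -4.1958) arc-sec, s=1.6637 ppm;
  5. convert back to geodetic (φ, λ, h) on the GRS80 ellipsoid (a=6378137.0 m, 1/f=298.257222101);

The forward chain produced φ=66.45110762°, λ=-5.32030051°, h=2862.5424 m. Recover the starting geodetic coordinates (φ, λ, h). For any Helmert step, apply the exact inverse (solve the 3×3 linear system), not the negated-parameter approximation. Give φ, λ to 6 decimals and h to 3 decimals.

φ=66.450290°, λ=-5.314607°, h=3578.730 m

start: φ=66.451108°, λ=-5.320301°, h=2862.542 m
→ ECEF (a=6378137.000, f=1/298.257222101): X=2545594.4822, Y=-237057.3835, Z=5826850.7968
→ Helmert⁻¹: X=2545837.3734, Y=-236814.5179, Z=5826459.9278
→ Helmert⁻¹: X=2546042.1922, Y=-237146.4424, Z=5826946.0287
→ Helmert⁻¹: X=2546093.7635, Y=-236848.6804, Z=5827281.5341
→ geod (Bowring, a=6378206.400): φ=66.45029000°, λ=-5.31460700°, h=3578.7300 m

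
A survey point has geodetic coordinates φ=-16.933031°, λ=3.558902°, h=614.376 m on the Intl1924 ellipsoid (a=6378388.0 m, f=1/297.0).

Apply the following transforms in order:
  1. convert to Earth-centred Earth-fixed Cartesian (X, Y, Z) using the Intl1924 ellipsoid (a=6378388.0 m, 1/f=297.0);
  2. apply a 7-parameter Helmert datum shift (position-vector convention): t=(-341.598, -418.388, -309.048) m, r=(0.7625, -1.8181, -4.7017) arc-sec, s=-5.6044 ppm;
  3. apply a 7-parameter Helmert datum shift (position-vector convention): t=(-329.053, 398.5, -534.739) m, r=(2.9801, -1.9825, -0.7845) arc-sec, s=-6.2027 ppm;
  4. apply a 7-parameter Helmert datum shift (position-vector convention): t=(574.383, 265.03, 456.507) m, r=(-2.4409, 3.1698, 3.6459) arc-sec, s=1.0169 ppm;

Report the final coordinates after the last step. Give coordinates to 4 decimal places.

start: φ=-16.933031°, λ=3.558902°, h=614.376 m
→ ECEF (a=6378388.000, f=1/297.0): X=6092414.8151, Y=378915.0891, Z=-1845945.8218
→ Helmert 7p (PV): X=6092063.9807, Y=378362.5287, Z=-1846189.4230
→ Helmert 7p (PV): X=6091716.3239, Y=378762.1851, Z=-1846648.6910
→ Helmert 7p (PV): X=6092261.8280, Y=379113.4235, Z=-1846292.1594

X=6092261.8280 m, Y=379113.4235 m, Z=-1846292.1594 m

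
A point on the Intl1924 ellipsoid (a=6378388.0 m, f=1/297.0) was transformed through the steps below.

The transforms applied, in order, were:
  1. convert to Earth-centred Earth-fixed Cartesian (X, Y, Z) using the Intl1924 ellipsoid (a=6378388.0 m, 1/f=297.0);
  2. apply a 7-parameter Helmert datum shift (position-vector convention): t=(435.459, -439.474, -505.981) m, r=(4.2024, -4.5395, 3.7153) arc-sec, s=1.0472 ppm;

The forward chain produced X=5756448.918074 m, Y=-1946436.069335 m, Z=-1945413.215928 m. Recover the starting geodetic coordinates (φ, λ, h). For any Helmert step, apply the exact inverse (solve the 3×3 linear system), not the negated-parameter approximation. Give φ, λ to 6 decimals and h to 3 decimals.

start: X=5756448.9181, Y=-1946436.0693, Z=-1945413.2159 m
→ Helmert⁻¹: X=5755929.5714, Y=-1946137.8618, Z=-1944992.2252
→ geod (Bowring, a=6378388.000): φ=-17.86279700°, λ=-18.68091400°, h=3364.3400 m

φ=-17.862797°, λ=-18.680914°, h=3364.340 m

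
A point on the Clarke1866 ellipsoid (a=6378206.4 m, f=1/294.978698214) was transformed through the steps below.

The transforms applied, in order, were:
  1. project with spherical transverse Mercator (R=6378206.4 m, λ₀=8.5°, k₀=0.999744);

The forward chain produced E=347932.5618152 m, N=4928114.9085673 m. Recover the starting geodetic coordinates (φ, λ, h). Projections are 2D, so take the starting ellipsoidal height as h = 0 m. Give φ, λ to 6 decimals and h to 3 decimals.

φ=44.197848°, λ=12.860518°, h=0.000 m

start: E=347932.5618, N=4928114.9086 m
→ tm⁻¹: φ=44.19784800°, λ=12.86051800°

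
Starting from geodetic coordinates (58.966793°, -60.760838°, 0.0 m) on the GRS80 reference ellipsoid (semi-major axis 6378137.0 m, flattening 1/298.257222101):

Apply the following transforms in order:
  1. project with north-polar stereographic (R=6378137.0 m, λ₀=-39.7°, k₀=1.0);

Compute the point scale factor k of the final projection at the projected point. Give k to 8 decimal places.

start: φ=58.966793°, λ=-60.760838°, h=0.000 m
→ into stereo (λ₀=-39.7°): φ=58.96679300°, λ−λ₀=-21.06083800°
scale k = 1.07708210

1.07708210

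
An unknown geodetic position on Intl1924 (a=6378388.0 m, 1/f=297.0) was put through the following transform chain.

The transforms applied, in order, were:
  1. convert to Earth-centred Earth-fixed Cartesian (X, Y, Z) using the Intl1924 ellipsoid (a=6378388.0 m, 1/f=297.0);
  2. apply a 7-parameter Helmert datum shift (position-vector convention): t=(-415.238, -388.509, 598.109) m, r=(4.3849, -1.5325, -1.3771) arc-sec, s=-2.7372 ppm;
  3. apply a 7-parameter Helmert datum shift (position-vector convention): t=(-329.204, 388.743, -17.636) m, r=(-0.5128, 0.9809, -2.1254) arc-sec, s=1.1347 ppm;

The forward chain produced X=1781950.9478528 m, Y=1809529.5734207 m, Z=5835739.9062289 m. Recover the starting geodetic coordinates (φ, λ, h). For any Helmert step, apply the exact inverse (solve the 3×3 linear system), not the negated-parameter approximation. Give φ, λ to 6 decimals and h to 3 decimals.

start: X=1781950.9479, Y=1809529.5734, Z=5835739.9062 m
→ Helmert⁻¹: X=1782231.7355, Y=1809142.6337, Z=5835763.8936
→ Helmert⁻¹: X=1782683.1246, Y=1809672.0443, Z=5835130.0407
→ geod (Bowring, a=6378388.000): φ=66.61574100°, λ=45.43044800°, h=3768.8060 m

φ=66.615741°, λ=45.430448°, h=3768.806 m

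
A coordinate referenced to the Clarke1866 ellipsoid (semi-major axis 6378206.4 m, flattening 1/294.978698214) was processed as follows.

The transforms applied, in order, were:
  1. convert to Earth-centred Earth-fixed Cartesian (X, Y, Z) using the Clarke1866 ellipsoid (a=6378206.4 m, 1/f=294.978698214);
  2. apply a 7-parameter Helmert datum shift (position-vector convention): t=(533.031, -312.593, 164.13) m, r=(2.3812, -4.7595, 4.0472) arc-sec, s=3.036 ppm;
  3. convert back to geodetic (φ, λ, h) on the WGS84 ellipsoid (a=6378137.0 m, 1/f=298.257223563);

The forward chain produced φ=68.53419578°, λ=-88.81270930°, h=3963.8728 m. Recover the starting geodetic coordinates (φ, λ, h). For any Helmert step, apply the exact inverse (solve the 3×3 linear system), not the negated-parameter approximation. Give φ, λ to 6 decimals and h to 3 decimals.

φ=68.538442°, λ=-88.823339°, h=3810.156 m

start: φ=68.534196°, λ=-88.812709°, h=3963.873 m
→ ECEF (a=6378137.000, f=1/298.257223563): X=48533.9604, Y=-2341796.3794, Z=5916844.5697
→ Helmert⁻¹: X=48091.3679, Y=-2341409.3168, Z=5916688.3972
→ geod (Bowring, a=6378206.400): φ=68.53844200°, λ=-88.82333900°, h=3810.1560 m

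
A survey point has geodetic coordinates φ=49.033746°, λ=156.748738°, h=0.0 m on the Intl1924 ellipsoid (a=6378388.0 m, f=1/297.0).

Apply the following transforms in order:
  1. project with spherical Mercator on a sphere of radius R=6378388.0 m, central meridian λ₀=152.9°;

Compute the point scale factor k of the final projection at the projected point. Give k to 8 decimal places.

1.52528680

start: φ=49.033746°, λ=156.748738°, h=0.000 m
→ into merc (λ₀=152.9°): φ=49.03374600°, λ−λ₀=3.84873800°
scale k = 1.52528680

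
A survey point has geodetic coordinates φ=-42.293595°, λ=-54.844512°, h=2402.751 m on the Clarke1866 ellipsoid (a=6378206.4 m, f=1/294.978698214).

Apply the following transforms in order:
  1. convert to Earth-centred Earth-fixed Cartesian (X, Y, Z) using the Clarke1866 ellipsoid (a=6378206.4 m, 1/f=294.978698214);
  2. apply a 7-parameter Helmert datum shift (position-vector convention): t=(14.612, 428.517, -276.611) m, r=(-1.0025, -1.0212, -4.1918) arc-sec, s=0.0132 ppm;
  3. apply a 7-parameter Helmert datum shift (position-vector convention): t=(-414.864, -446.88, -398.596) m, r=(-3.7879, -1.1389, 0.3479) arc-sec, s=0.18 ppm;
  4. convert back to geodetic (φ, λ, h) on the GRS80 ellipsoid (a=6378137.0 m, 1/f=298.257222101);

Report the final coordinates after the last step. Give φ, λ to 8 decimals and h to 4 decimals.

φ=-42.29582904°, λ=-54.84992357°, h=2660.3315 m

start: φ=-42.293595°, λ=-54.844512°, h=2402.751 m
→ ECEF (a=6378206.400, f=1/294.978698214): X=2721807.8223, Y=-3864779.3477, Z=-4271198.8871
→ Helmert 7p (PV): X=2721765.0749, Y=-3864426.9546, Z=-4271443.2952
→ Helmert 7p (PV): X=2721380.8038, Y=-3864948.3814, Z=-4271756.6644
→ geod (Bowring, a=6378137.000): φ=-42.29582904°, λ=-54.84992357°, h=2660.3315 m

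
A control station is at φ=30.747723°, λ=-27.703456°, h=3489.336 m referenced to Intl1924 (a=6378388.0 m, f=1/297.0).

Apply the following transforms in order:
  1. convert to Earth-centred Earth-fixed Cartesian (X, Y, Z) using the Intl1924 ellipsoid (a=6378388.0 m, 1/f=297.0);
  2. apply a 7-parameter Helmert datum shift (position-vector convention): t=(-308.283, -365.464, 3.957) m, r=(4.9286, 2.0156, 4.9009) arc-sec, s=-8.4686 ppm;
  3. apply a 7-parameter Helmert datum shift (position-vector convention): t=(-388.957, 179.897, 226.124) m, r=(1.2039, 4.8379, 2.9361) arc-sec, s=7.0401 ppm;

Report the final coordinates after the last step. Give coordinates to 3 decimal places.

X=4859784.556 m, Y=-2552173.829 m, Z=3243706.826 m

start: φ=30.747723°, λ=-27.703456°, h=3489.336 m
→ ECEF (a=6378388.000, f=1/297.0): X=4860283.9952, Y=-2552080.1291, Z=3243718.7427
→ Helmert 7p (PV): X=4860026.8870, Y=-2552386.0065, Z=3243586.7559
→ Helmert 7p (PV): X=4859784.5557, Y=-2552173.8294, Z=3243706.8258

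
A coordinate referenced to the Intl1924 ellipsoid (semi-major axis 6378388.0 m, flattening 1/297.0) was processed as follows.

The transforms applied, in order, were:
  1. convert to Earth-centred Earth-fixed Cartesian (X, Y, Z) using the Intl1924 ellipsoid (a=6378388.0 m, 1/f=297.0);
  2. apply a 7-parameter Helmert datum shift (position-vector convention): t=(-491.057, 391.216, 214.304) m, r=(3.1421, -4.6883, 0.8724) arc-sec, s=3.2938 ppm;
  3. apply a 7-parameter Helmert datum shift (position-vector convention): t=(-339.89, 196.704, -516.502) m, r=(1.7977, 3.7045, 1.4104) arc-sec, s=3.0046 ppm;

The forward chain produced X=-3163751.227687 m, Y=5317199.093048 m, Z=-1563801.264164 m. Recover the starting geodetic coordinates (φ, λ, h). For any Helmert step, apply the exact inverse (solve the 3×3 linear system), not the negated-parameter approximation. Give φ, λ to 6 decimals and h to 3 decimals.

φ=-14.276732°, λ=120.748560°, h=3694.192 m

start: X=-3163751.2277, Y=5317199.0930, Z=-1563801.2642 m
→ Helmert⁻¹: X=-3163337.3981, Y=5316994.4183, Z=-1563383.2187
→ Helmert⁻¹: X=-3162848.9767, Y=5316575.2490, Z=-1563601.4716
→ geod (Bowring, a=6378388.000): φ=-14.27673200°, λ=120.74856000°, h=3694.1920 m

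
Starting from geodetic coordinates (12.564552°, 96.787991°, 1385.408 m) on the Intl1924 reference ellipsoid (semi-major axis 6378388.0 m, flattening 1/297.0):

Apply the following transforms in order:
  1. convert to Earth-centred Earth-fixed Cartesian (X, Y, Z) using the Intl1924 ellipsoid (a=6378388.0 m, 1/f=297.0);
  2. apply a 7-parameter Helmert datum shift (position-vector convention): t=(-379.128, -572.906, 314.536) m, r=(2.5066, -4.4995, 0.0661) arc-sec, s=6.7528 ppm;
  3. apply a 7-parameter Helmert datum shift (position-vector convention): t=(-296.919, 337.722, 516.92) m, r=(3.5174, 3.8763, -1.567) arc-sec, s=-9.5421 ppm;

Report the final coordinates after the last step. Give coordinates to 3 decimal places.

start: φ=12.564552°, λ=96.787991°, h=1385.408 m
→ ECEF (a=6378388.000, f=1/297.0): X=-736121.1353, Y=6184321.9494, Z=1378743.4167
→ Helmert 7p (PV): X=-736537.2924, Y=6183773.8140, Z=1379126.3595
→ Helmert 7p (PV): X=-736754.2880, Y=6184034.6074, Z=1379749.4112

X=-736754.288 m, Y=6184034.607 m, Z=1379749.411 m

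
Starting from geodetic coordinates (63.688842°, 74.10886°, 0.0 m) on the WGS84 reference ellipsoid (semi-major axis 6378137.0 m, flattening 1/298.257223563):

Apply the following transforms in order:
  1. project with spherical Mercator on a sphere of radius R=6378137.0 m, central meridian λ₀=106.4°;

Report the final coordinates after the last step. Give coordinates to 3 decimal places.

E=-3594633.262 m, N=9271185.332 m

start: φ=63.688842°, λ=74.108860°, h=0.000 m
→ merc (R=6378137.0, λ₀=106.4°): E=-3594633.2619, N=9271185.3325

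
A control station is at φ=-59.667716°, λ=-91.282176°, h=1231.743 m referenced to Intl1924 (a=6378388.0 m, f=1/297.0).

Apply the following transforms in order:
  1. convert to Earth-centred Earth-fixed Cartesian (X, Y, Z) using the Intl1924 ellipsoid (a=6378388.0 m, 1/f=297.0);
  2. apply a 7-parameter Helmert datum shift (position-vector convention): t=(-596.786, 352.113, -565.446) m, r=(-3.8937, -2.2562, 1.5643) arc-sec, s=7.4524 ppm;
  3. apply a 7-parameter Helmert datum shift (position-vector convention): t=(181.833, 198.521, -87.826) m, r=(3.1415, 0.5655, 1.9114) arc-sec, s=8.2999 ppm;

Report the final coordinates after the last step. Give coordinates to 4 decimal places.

X=-72589.9001 m, Y=-3228606.6882 m, Z=-5483783.7257 m

start: φ=-59.667716°, λ=-91.282176°, h=1231.743 m
→ ECEF (a=6378388.000, f=1/297.0): X=-72273.1570, Y=-3229085.2488, Z=-5483055.2666
→ Helmert 7p (PV): X=-72786.0162, Y=-3228861.2538, Z=-5483601.4085
→ Helmert 7p (PV): X=-72589.9001, Y=-3228606.6882, Z=-5483783.7257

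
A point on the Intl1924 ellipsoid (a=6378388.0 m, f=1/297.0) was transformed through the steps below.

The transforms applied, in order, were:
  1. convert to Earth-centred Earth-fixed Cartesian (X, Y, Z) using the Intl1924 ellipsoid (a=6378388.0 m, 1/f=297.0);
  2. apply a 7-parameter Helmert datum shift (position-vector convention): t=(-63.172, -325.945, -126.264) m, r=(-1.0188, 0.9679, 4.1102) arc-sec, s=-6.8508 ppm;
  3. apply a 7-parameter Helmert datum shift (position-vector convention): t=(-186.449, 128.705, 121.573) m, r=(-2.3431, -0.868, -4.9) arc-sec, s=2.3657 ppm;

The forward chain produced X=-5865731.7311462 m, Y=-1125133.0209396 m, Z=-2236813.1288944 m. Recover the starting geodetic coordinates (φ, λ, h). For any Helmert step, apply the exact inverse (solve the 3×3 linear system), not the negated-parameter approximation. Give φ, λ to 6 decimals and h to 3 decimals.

start: X=-5865731.7311, Y=-1125133.0209, Z=-2236813.1289 m
→ Helmert⁻¹: X=-5865514.0852, Y=-1125372.9937, Z=-2236917.5107
→ Helmert⁻¹: X=-5865503.0163, Y=-1124926.8270, Z=-2236839.6509
→ geod (Bowring, a=6378388.000): φ=-20.65962700°, λ=-169.14324900°, h=1807.3090 m

φ=-20.659627°, λ=-169.143249°, h=1807.309 m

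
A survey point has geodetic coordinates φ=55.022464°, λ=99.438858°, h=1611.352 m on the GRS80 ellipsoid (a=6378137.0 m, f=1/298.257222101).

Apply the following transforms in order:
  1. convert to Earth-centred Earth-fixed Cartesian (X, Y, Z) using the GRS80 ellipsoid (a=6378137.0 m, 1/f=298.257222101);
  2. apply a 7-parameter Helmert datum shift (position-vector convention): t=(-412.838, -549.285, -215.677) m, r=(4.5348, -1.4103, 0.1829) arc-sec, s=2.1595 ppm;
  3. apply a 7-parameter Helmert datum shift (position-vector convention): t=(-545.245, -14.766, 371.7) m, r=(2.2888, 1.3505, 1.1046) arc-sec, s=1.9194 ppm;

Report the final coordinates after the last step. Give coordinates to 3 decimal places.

start: φ=55.022464°, λ=99.438858°, h=1611.352 m
→ ECEF (a=6378137.000, f=1/298.257222101): X=-601118.5626, Y=3615842.2762, Z=5204137.8124
→ Helmert 7p (PV): X=-601571.4875, Y=3615185.8517, Z=5204008.7594
→ Helmert 7p (PV): X=-602103.1746, Y=3615117.0571, Z=5204434.5024

X=-602103.175 m, Y=3615117.057 m, Z=5204434.502 m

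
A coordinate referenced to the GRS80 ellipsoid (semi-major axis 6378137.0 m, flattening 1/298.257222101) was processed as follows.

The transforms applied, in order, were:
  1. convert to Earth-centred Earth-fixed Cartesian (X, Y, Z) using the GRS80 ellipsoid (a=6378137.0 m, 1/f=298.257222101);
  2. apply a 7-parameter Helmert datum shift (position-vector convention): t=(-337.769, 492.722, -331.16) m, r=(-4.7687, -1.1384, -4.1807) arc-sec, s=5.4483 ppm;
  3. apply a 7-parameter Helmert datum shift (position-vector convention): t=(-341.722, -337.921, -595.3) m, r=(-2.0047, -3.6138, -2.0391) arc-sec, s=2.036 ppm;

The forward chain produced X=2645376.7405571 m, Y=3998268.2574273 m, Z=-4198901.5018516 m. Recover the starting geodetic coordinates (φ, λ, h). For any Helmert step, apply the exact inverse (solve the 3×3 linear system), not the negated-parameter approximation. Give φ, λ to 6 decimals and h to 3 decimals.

start: X=2645376.7406, Y=3998268.2574, Z=-4198901.5019 m
→ Helmert⁻¹: X=2645599.9906, Y=3998664.9948, Z=-4198305.1423
→ Helmert⁻¹: X=2645819.1353, Y=3998301.1687, Z=-4197873.2752
→ geod (Bowring, a=6378137.000): φ=-41.39509300°, λ=56.50596600°, h=3681.4400 m

φ=-41.395093°, λ=56.505966°, h=3681.440 m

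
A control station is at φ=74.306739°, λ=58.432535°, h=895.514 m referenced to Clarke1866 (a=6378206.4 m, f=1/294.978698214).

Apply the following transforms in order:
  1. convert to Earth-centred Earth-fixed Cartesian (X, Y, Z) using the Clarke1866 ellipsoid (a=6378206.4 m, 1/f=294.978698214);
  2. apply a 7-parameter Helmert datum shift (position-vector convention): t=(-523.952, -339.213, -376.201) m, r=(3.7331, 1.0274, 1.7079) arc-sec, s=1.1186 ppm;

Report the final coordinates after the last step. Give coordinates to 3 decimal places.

start: φ=74.306739°, λ=58.432535°, h=895.514 m
→ ECEF (a=6378206.400, f=1/294.978698214): X=906131.2989, Y=1474771.1818, Z=6118970.1325
→ Helmert 7p (PV): X=905626.6277, Y=1474330.3766, Z=6118622.9540

X=905626.628 m, Y=1474330.377 m, Z=6118622.954 m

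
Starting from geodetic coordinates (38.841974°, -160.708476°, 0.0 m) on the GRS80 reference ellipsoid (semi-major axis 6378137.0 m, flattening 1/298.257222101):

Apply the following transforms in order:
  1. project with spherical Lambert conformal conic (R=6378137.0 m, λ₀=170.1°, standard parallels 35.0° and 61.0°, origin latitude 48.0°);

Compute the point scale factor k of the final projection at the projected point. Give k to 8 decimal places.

start: φ=38.841974°, λ=-160.708476°, h=0.000 m
→ into lcc (λ₀=170.1°): φ=38.84197400°, λ−λ₀=29.19152400°
scale k = 0.98758030

0.98758030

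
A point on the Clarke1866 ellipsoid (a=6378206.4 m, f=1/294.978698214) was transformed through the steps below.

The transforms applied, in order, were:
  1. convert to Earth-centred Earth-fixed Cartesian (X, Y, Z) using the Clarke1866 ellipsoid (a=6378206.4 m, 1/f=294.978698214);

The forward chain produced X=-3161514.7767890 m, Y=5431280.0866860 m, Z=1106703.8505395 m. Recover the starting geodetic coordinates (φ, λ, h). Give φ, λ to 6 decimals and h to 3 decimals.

φ=10.054177°, λ=120.203422°, h=3573.483 m

start: X=-3161514.7768, Y=5431280.0867, Z=1106703.8505 m
→ geod (Bowring, a=6378206.400): φ=10.05417700°, λ=120.20342200°, h=3573.4830 m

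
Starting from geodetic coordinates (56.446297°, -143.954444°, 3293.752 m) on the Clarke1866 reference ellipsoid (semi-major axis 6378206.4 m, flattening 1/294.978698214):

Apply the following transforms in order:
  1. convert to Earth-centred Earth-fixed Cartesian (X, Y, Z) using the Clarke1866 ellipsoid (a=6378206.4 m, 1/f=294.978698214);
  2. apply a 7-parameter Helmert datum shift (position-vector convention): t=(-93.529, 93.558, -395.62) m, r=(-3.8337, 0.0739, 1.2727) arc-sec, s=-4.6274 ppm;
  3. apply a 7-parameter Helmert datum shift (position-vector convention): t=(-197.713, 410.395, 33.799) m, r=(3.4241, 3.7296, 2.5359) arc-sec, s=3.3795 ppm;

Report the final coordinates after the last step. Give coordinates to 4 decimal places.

X=-2858767.9517 m, Y=-2079916.7159 m, Z=5294301.9646 m

start: φ=56.446297°, λ=-143.954444°, h=3293.752 m
→ ECEF (a=6378206.400, f=1/294.978698214): X=-2858616.3135, Y=-2080381.0011, Z=5294613.5461
→ Helmert 7p (PV): X=-2858681.8812, Y=-2080197.0477, Z=5294233.1164
→ Helmert 7p (PV): X=-2858767.9517, Y=-2079916.7159, Z=5294301.9646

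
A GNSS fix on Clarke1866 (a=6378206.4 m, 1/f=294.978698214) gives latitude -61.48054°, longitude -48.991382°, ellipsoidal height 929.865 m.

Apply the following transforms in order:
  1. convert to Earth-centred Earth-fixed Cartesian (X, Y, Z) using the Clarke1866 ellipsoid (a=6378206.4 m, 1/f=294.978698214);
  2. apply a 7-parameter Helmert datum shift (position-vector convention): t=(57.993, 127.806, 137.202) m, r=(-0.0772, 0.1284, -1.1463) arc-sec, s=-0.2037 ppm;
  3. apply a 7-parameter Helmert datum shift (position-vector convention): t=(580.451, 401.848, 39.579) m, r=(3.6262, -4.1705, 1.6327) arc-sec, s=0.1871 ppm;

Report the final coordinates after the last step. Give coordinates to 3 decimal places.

start: φ=-61.480540°, λ=-48.991382°, h=929.865 m
→ ECEF (a=6378206.400, f=1/294.978698214): X=2003788.7484, Y=-2304395.1471, Z=-5581727.7766
→ Helmert 7p (PV): X=2003830.0521, Y=-2304280.0967, Z=-5581589.8225
→ Helmert 7p (PV): X=2004541.9727, Y=-2303764.6923, Z=-5581551.2820

X=2004541.973 m, Y=-2303764.692 m, Z=-5581551.282 m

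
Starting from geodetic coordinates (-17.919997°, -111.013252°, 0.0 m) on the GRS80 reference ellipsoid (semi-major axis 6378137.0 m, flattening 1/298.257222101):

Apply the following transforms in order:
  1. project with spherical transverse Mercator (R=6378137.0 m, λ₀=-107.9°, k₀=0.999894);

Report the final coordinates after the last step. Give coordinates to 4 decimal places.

start: φ=-17.919997°, λ=-111.013252°, h=0.000 m
→ tm (R=6378137.0, λ₀=-107.9°): E=-329849.3482, N=-1997392.7267

E=-329849.3482 m, N=-1997392.7267 m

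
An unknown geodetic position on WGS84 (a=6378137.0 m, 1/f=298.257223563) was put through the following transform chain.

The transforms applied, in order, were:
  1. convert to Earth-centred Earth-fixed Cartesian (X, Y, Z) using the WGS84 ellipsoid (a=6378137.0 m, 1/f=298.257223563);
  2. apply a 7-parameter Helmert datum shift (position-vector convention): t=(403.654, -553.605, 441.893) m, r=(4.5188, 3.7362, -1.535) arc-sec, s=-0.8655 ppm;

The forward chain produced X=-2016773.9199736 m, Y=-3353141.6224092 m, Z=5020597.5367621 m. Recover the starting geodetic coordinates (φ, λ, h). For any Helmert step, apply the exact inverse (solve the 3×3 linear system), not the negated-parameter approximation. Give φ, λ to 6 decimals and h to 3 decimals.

start: X=-2016773.9200, Y=-3353141.6224, Z=5020597.5368 m
→ Helmert⁻¹: X=-2017245.3048, Y=-3352495.9499, Z=5020196.8948
→ geod (Bowring, a=6378137.000): φ=52.25453400°, λ=-121.03593100°, h=8.1610 m

φ=52.254534°, λ=-121.035931°, h=8.161 m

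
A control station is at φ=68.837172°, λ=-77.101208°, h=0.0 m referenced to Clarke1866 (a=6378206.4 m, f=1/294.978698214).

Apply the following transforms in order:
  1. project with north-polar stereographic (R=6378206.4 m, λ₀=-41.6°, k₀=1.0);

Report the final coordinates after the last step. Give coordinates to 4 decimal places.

E=-1383864.8071 m, N=-1940020.3861 m

start: φ=68.837172°, λ=-77.101208°, h=0.000 m
→ stereo (R=6378206.4, λ₀=-41.6°): E=-1383864.8071, N=-1940020.3861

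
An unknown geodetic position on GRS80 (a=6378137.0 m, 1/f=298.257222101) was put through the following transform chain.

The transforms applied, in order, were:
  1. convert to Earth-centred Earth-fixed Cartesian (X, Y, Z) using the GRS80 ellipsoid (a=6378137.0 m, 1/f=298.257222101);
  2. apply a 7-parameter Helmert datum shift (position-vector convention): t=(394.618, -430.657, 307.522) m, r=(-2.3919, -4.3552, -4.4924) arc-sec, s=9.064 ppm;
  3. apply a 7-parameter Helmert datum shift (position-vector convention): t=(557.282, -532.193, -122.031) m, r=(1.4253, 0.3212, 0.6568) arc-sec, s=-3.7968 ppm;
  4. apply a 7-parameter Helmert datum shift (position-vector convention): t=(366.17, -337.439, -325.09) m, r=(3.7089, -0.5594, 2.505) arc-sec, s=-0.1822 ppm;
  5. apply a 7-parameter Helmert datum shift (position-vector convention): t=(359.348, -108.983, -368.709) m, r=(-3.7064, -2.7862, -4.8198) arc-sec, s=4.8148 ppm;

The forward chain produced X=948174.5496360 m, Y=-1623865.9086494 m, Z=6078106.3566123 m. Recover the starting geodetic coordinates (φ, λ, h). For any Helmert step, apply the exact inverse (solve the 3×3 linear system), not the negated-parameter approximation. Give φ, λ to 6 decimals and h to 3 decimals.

φ=72.935236°, λ=-59.734872°, h=3543.880 m

start: X=948174.5496, Y=-1623865.9086, Z=6078106.3566 m
→ Helmert⁻¹: X=947930.6887, Y=-1623836.1809, Z=6078403.8156
→ Helmert⁻¹: X=947561.4617, Y=-1623401.2418, Z=6078756.6342
→ Helmert⁻¹: X=946993.1416, Y=-1622836.2204, Z=6078914.4341
→ Helmert⁻¹: X=946753.6255, Y=-1622440.7260, Z=6078513.0115
→ geod (Bowring, a=6378137.000): φ=72.93523600°, λ=-59.73487200°, h=3543.8800 m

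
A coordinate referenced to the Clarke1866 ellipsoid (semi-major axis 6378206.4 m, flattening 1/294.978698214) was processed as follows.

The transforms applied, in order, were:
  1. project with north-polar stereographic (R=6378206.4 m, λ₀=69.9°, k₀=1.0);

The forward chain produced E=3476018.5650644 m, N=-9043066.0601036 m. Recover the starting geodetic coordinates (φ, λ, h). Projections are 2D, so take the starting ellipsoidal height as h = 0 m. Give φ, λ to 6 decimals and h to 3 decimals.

φ=15.568775°, λ=90.926009°, h=0.000 m

start: E=3476018.5651, N=-9043066.0601 m
→ stereo⁻¹: φ=15.56877500°, λ=90.92600900°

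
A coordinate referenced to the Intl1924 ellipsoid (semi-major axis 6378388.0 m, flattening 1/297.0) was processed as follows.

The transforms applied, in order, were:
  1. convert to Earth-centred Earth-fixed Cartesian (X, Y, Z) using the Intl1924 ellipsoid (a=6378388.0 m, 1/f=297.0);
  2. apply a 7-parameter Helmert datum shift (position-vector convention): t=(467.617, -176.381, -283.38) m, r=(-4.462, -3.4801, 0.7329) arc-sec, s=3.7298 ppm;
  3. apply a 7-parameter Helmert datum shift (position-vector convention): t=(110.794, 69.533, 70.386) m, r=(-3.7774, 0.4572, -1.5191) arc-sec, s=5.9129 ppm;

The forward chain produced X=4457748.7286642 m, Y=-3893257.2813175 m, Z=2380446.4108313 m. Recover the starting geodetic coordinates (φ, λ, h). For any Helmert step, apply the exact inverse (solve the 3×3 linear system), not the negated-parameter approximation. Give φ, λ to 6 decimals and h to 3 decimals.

φ=22.045502°, λ=-41.136096°, h=3466.898 m

start: X=4457748.7287, Y=-3893257.2813, Z=2380446.4108 m
→ Helmert⁻¹: X=4457634.9747, Y=-3893314.5553, Z=2380300.5310
→ Helmert⁻¹: X=4457177.0625, Y=-3893190.9850, Z=2380415.6114
→ geod (Bowring, a=6378388.000): φ=22.04550200°, λ=-41.13609600°, h=3466.8980 m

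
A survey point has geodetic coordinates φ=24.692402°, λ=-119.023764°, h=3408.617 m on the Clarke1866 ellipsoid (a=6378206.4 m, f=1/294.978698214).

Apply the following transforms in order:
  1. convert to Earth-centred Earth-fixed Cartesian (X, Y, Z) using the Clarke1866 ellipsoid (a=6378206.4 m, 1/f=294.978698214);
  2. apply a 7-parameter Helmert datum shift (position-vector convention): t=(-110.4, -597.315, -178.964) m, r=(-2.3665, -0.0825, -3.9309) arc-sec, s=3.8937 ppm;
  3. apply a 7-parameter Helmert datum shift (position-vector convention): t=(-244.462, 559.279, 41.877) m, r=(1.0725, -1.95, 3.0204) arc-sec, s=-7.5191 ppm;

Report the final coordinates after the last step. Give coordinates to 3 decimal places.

X=-2815134.335 m, Y=-5072954.844 m, Z=2649284.801 m

start: φ=24.692402°, λ=-119.023764°, h=3408.617 m
→ ECEF (a=6378206.400, f=1/294.978698214): X=-2814741.1870, Y=-5072964.2477, Z=2649427.4073
→ Helmert 7p (PV): X=-2814960.2850, Y=-5073497.2757, Z=2649315.8364
→ Helmert 7p (PV): X=-2815134.3349, Y=-5072954.8440, Z=2649284.8008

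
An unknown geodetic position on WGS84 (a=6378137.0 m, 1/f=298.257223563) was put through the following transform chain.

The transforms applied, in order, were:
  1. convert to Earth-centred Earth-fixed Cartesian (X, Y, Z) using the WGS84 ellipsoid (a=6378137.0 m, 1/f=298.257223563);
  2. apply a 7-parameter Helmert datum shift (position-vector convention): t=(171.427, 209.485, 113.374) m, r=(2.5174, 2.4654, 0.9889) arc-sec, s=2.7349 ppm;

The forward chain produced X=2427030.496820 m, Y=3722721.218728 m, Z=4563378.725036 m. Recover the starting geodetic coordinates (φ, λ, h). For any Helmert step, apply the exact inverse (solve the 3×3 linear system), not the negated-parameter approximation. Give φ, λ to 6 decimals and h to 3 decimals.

start: X=2427030.4968, Y=3722721.2187, Z=4563378.7250 m
→ Helmert⁻¹: X=2426815.7372, Y=3722545.6111, Z=4563236.4452
→ geod (Bowring, a=6378137.000): φ=45.95240500°, λ=56.89871700°, h=2317.0150 m

φ=45.952405°, λ=56.898717°, h=2317.015 m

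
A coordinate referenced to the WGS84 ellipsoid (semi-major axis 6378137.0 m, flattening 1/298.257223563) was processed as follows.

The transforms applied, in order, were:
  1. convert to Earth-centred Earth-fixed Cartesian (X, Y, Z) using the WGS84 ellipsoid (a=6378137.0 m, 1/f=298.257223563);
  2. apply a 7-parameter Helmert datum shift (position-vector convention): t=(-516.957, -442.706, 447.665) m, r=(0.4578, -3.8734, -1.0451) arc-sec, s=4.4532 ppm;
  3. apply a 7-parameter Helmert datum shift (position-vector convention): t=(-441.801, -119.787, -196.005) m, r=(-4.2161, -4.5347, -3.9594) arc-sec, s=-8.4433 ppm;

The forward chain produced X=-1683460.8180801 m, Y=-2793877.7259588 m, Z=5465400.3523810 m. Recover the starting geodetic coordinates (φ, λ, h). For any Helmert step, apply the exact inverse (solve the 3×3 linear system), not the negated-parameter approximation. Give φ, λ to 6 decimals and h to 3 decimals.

start: X=-1683460.8181, Y=-2793877.7260, Z=5465400.3524 m
→ Helmert⁻¹: X=-1682859.4352, Y=-2793925.5500, Z=5465622.3944
→ Helmert⁻¹: X=-1682218.2030, Y=-2793466.7977, Z=5465188.1820
→ geod (Bowring, a=6378137.000): φ=59.34605200°, λ=-121.05623800°, h=1740.6370 m

φ=59.346052°, λ=-121.056238°, h=1740.637 m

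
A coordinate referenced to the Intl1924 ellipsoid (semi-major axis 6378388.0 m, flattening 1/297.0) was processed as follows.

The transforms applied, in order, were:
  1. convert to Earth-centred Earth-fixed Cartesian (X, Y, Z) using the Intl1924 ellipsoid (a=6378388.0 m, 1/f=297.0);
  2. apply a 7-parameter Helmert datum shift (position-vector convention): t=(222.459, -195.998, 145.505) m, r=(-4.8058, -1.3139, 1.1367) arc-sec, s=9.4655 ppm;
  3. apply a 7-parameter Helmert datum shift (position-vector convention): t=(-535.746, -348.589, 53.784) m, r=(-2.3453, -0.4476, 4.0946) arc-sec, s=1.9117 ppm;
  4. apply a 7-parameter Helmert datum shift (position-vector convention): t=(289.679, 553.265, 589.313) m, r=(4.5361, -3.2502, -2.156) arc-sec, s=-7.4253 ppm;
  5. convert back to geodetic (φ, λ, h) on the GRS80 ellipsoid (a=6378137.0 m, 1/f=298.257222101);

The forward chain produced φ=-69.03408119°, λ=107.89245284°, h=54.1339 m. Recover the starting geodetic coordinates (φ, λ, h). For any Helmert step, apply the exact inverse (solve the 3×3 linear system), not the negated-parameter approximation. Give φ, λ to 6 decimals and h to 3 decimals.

start: φ=-69.034081°, λ=107.892453°, h=54.134 m
→ ECEF (a=6378137.000, f=1/298.257222101): X=-703217.6911, Y=2178184.8169, Z=-5933384.8340
→ Helmert⁻¹: X=-703628.8599, Y=2177509.8673, Z=-5934055.0085
→ Helmert⁻¹: X=-703061.4123, Y=2177935.7219, Z=-5934071.1588
→ Helmert⁻¹: X=-703303.0104, Y=2178253.2385, Z=-5934105.2625
→ geod (Bowring, a=6378388.000): φ=-69.03617600°, λ=107.89395900°, h=588.1830 m

φ=-69.036176°, λ=107.893959°, h=588.183 m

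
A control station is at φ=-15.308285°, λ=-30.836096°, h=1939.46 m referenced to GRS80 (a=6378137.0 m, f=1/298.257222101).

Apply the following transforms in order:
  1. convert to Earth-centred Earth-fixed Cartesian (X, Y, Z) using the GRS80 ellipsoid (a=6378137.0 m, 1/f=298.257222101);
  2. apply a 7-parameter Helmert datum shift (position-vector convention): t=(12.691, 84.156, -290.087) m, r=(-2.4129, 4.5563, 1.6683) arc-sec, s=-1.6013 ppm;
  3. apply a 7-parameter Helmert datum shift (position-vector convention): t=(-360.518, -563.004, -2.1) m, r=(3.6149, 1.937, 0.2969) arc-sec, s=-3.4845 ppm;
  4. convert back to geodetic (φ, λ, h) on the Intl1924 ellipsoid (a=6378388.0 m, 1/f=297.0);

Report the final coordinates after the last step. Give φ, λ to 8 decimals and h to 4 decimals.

φ=-15.31310762°, λ=-30.84121055°, h=1688.5557 m

start: φ=-15.308285°, λ=-30.836096°, h=1939.460 m
→ ECEF (a=6378137.000, f=1/298.257222101): X=5285033.8397, Y=-3155026.8886, Z=-1673537.7366
→ Helmert 7p (PV): X=5285026.6184, Y=-3154914.5115, Z=-1673904.9801
→ Helmert 7p (PV): X=5284636.5066, Y=-3155429.5789, Z=-1674006.1694
→ geod (Bowring, a=6378388.000): φ=-15.31310762°, λ=-30.84121055°, h=1688.5557 m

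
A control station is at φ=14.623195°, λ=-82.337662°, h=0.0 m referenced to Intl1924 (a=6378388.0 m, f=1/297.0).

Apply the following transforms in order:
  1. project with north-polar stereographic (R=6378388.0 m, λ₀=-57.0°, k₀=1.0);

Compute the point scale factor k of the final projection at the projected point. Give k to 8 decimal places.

1.59685599

start: φ=14.623195°, λ=-82.337662°, h=0.000 m
→ into stereo (λ₀=-57.0°): φ=14.62319500°, λ−λ₀=-25.33766200°
scale k = 1.59685599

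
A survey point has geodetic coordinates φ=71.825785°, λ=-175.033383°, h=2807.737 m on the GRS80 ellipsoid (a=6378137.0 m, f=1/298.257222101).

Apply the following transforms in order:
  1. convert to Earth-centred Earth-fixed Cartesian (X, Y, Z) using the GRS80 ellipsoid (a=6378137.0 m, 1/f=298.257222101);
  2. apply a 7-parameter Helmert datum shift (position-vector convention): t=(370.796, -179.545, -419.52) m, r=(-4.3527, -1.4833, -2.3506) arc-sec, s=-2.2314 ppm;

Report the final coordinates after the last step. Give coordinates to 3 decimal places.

X=-1988476.781 m, Y=-172859.487 m, Z=6039874.951 m

start: φ=71.825785°, λ=-175.033383°, h=2807.737 m
→ ECEF (a=6378137.000, f=1/298.257222101): X=-1988806.6082, Y=-172830.4573, Z=6040318.6043
→ Helmert 7p (PV): X=-1988476.7813, Y=-172859.4867, Z=6039874.9511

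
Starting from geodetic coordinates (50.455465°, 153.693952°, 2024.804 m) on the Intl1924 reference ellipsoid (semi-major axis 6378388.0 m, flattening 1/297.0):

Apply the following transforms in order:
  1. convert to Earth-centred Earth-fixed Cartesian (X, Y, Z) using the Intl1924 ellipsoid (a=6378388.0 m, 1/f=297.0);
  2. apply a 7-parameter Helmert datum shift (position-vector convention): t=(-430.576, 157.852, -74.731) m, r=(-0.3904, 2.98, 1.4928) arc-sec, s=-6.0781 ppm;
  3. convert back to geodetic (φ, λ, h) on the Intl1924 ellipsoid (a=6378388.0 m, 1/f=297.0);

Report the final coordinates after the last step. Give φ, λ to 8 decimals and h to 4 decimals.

φ=50.45257220°, λ=153.69450246°, h=2219.0241 m

start: φ=50.455465°, λ=153.693952°, h=2024.804 m
→ ECEF (a=6378388.000, f=1/297.0): X=-3648875.7130, Y=1803865.9758, Z=4896855.8924
→ Helmert 7p (PV): X=-3649226.4192, Y=1803995.7242, Z=4896800.7003
→ geod (Bowring, a=6378388.000): φ=50.45257220°, λ=153.69450246°, h=2219.0241 m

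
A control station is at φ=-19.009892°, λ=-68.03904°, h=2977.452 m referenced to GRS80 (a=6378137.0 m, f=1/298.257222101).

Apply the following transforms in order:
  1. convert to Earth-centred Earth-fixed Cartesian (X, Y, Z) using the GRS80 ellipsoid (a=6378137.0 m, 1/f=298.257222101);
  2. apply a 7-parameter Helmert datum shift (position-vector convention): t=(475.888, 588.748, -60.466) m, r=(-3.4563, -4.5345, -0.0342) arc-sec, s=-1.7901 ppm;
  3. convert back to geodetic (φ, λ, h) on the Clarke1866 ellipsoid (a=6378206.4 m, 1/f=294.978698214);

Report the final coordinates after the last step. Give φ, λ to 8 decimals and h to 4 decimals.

φ=-19.01144207°, λ=-68.03249195°, h=2593.2380 m

start: φ=-19.009892°, λ=-68.039040°, h=2977.452 m
→ ECEF (a=6378137.000, f=1/298.257222101): X=2257029.6678, Y=-5597322.0413, Z=-2065354.5930
→ Helmert 7p (PV): X=2257545.9919, Y=-5596758.2561, Z=-2065267.9516
→ geod (Bowring, a=6378206.400): φ=-19.01144207°, λ=-68.03249195°, h=2593.2380 m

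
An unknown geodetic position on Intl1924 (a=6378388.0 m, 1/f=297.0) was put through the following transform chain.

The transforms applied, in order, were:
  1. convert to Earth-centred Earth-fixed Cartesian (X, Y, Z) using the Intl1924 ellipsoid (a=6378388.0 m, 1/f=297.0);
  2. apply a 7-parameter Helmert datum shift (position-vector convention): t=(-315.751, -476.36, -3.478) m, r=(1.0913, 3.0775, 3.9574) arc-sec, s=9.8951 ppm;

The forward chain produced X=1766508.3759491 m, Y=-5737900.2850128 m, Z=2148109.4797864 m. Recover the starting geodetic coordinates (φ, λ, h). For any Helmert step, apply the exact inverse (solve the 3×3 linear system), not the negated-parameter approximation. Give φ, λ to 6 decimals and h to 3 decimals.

φ=19.811763°, λ=-72.885286°, h=53.600 m

start: X=1766508.3759, Y=-5737900.2850, Z=2148109.4798 m
→ Helmert⁻¹: X=1766664.5159, Y=-5737389.6831, Z=2148148.4163
→ geod (Bowring, a=6378388.000): φ=19.81176300°, λ=-72.88528600°, h=53.6000 m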